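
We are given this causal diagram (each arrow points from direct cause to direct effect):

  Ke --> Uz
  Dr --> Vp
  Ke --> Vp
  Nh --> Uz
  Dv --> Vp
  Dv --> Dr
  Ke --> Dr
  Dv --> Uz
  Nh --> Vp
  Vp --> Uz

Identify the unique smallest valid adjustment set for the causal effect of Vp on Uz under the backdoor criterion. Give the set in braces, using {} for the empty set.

Variables eligible for adjustment (non-descendants of Vp, excluding Vp and Uz): {Dr, Dv, Ke, Nh}.
Backdoor paths from Vp to Uz:
  P1: Vp <- Nh -> Uz
  P2: Vp <- Ke -> Dr <- Dv -> Uz
  P3: Vp <- Ke -> Uz
  P4: Vp <- Dv -> Dr <- Ke -> Uz
  P5: Vp <- Dv -> Uz
  P6: Vp <- Dr <- Ke -> Uz
  P7: Vp <- Dr <- Dv -> Uz
The empty set is not sufficient: P1 (Vp <- Nh -> Uz) has no collider blocking it and no conditioned non-collider, so it is open.
Try {Dv, Ke, Nh}:
  P1: blocked at fork node Nh ∈ conditioning set.
  P2: blocked at fork node Ke ∈ conditioning set.
  P3: blocked at fork node Ke ∈ conditioning set.
  P4: blocked at fork node Dv ∈ conditioning set.
  P5: blocked at fork node Dv ∈ conditioning set.
  P6: blocked at fork node Ke ∈ conditioning set.
  P7: blocked at fork node Dv ∈ conditioning set.
{Dv, Ke, Nh} contains no descendant of Vp and blocks every backdoor path.
Every element of {Dv, Ke, Nh} is needed (dropping Dv leaves P5 open; dropping Ke leaves P3 open; dropping Nh leaves P1 open), so no proper subset is valid.
Among all size-3 subsets of the eligible variables, only {Dv, Ke, Nh} blocks every backdoor path, so it is the unique smallest valid adjustment set.

{Dv, Ke, Nh}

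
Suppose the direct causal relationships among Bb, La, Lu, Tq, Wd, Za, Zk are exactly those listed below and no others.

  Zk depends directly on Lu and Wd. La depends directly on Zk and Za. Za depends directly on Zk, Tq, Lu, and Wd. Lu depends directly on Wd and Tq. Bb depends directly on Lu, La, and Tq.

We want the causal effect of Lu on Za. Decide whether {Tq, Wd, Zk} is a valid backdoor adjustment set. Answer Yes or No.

Backdoor paths from Lu to Za (paths whose first edge points into Lu):
  P1: Lu <- Tq -> Za
  P2: Lu <- Tq -> Bb <- La <- Zk <- Wd -> Za
  P3: Lu <- Tq -> Bb <- La <- Zk -> Za
  P4: Lu <- Tq -> Bb <- La <- Za
  P5: Lu <- Wd -> Zk -> Za
  P6: Lu <- Wd -> Zk -> La <- Za
  P7: Lu <- Wd -> Zk -> La -> Bb <- Tq -> Za
  P8: Lu <- Wd -> Za
Condition 1 (no descendant of Lu in the set): FAILS — Zk is a descendant of Lu.
Condition 2 (every backdoor path blocked by {Tq, Wd, Zk}):
  P1: blocked at fork node Tq ∈ conditioning set.
  P2: blocked at fork node Tq ∈ conditioning set.
  P3: blocked at fork node Tq ∈ conditioning set.
  P4: blocked at fork node Tq ∈ conditioning set.
  P5: blocked at fork node Wd ∈ conditioning set.
  P6: blocked at fork node Wd ∈ conditioning set.
  P7: blocked at fork node Wd ∈ conditioning set.
  P8: blocked at fork node Wd ∈ conditioning set.
{Tq, Wd, Zk} does not satisfy the backdoor criterion.

No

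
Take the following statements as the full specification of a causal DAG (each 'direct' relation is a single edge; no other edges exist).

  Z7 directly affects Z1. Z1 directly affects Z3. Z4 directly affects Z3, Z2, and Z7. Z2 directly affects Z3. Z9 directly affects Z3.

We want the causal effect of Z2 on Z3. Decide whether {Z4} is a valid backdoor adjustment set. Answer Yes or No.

Yes

Backdoor paths from Z2 to Z3 (paths whose first edge points into Z2):
  P1: Z2 <- Z4 -> Z7 -> Z1 -> Z3
  P2: Z2 <- Z4 -> Z3
Condition 1 (no descendant of Z2 in the set): holds — descendants of Z2 are {Z3}; none are in {Z4}.
Condition 2 (every backdoor path blocked by {Z4}):
  P1: blocked at fork node Z4 ∈ conditioning set.
  P2: blocked at fork node Z4 ∈ conditioning set.
{Z4} satisfies the backdoor criterion.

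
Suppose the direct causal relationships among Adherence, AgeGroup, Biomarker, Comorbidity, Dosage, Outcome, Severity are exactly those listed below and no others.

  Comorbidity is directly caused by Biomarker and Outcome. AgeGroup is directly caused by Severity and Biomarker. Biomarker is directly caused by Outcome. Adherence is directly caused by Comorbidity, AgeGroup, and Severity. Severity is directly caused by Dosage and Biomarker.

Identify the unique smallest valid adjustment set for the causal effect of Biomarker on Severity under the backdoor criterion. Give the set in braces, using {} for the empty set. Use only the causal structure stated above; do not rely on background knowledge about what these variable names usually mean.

{}

Variables eligible for adjustment (non-descendants of Biomarker, excluding Biomarker and Severity): {Dosage, Outcome}.
Backdoor paths from Biomarker to Severity:
  P1: Biomarker <- Outcome -> Comorbidity -> Adherence <- Severity
  P2: Biomarker <- Outcome -> Comorbidity -> Adherence <- AgeGroup <- Severity
Each backdoor path contains an unconditioned collider, so every path is already blocked with the empty conditioning set:
  P1: blocked at collider Adherence (neither it nor any descendant is in the conditioning set).
  P2: blocked at collider Adherence (neither it nor any descendant is in the conditioning set).
The empty set is therefore the unique smallest valid set.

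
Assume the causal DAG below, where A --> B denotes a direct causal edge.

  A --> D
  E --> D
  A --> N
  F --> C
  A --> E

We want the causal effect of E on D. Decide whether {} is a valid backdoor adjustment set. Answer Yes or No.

Backdoor paths from E to D (paths whose first edge points into E):
  P1: E <- A -> D
Condition 1 (no descendant of E in the set): holds — descendants of E are {D}; none are in {}.
Condition 2 (every backdoor path blocked by {}):
  P1: open — no interior node is in the conditioning set.
{} does not satisfy the backdoor criterion.

No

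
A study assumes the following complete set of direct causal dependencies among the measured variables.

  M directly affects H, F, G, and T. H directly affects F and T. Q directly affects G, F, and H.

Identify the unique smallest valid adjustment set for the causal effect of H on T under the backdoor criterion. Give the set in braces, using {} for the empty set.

Variables eligible for adjustment (non-descendants of H, excluding H and T): {G, M, Q}.
Backdoor paths from H to T:
  P1: H <- Q -> G <- M -> T
  P2: H <- Q -> F <- M -> T
  P3: H <- M -> T
The empty set is not sufficient: P3 (H <- M -> T) has no collider blocking it and no conditioned non-collider, so it is open.
Try {M}:
  P1: blocked at collider G (neither it nor any descendant is in the conditioning set).
  P2: blocked at collider F (neither it nor any descendant is in the conditioning set).
  P3: blocked at fork node M ∈ conditioning set.
{M} contains no descendant of H and blocks every backdoor path.
No other singleton works — e.g. {Q} leaves P3 open — so {M} is the unique smallest valid adjustment set.

{M}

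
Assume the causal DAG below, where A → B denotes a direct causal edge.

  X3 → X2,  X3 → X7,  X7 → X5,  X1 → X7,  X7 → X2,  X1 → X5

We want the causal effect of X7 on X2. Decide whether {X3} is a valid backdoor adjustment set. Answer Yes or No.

Backdoor paths from X7 to X2 (paths whose first edge points into X7):
  P1: X7 <- X3 -> X2
Condition 1 (no descendant of X7 in the set): holds — descendants of X7 are {X2, X5}; none are in {X3}.
Condition 2 (every backdoor path blocked by {X3}):
  P1: blocked at fork node X3 ∈ conditioning set.
{X3} satisfies the backdoor criterion.

Yes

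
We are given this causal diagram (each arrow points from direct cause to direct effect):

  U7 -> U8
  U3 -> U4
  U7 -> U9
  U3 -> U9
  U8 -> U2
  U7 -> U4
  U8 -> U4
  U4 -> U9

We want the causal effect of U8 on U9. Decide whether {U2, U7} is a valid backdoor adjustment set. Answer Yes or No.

No

Backdoor paths from U8 to U9 (paths whose first edge points into U8):
  P1: U8 <- U7 -> U4 <- U3 -> U9
  P2: U8 <- U7 -> U4 -> U9
  P3: U8 <- U7 -> U9
Condition 1 (no descendant of U8 in the set): FAILS — U2 is a descendant of U8.
Condition 2 (every backdoor path blocked by {U2, U7}):
  P1: blocked at fork node U7 ∈ conditioning set.
  P2: blocked at fork node U7 ∈ conditioning set.
  P3: blocked at fork node U7 ∈ conditioning set.
{U2, U7} does not satisfy the backdoor criterion.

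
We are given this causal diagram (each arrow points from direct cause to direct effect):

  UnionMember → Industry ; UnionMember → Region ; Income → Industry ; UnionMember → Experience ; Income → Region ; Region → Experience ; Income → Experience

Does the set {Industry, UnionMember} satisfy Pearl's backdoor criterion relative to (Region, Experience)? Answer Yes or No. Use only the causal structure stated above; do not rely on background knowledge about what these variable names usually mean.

Backdoor paths from Region to Experience (paths whose first edge points into Region):
  P1: Region <- Income -> Experience
  P2: Region <- Income -> Industry <- UnionMember -> Experience
  P3: Region <- UnionMember -> Experience
  P4: Region <- UnionMember -> Industry <- Income -> Experience
Condition 1 (no descendant of Region in the set): holds — descendants of Region are {Experience}; none are in {Industry, UnionMember}.
Condition 2 (every backdoor path blocked by {Industry, UnionMember}):
  P1: open — no interior node is in the conditioning set.
  P2: blocked at fork node UnionMember ∈ conditioning set.
  P3: blocked at fork node UnionMember ∈ conditioning set.
  P4: blocked at fork node UnionMember ∈ conditioning set.
{Industry, UnionMember} does not satisfy the backdoor criterion.

No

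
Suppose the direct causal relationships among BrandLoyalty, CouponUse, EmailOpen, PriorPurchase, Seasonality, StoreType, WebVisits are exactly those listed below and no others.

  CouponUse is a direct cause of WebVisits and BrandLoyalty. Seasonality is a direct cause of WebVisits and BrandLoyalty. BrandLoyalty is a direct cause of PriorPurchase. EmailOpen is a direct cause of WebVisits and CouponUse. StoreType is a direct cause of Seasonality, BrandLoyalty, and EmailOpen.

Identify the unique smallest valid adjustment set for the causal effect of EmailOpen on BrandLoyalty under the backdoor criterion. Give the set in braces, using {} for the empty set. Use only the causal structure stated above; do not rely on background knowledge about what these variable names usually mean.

{StoreType}

Variables eligible for adjustment (non-descendants of EmailOpen, excluding EmailOpen and BrandLoyalty): {Seasonality, StoreType}.
Backdoor paths from EmailOpen to BrandLoyalty:
  P1: EmailOpen <- StoreType -> Seasonality -> BrandLoyalty
  P2: EmailOpen <- StoreType -> Seasonality -> WebVisits <- CouponUse -> BrandLoyalty
  P3: EmailOpen <- StoreType -> BrandLoyalty
The empty set is not sufficient: P1 (EmailOpen <- StoreType -> Seasonality -> BrandLoyalty) has no collider blocking it and no conditioned non-collider, so it is open.
Try {StoreType}:
  P1: blocked at fork node StoreType ∈ conditioning set.
  P2: blocked at fork node StoreType ∈ conditioning set.
  P3: blocked at fork node StoreType ∈ conditioning set.
{StoreType} contains no descendant of EmailOpen and blocks every backdoor path.
No other singleton works — e.g. {Seasonality} leaves P3 open — so {StoreType} is the unique smallest valid adjustment set.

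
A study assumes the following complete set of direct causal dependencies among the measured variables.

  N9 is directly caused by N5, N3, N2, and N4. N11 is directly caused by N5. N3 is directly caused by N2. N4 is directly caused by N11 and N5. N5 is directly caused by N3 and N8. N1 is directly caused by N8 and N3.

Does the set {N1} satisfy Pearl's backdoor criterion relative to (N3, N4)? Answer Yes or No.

Backdoor paths from N3 to N4 (paths whose first edge points into N3):
  P1: N3 <- N2 -> N9 <- N5 -> N11 -> N4
  P2: N3 <- N2 -> N9 <- N5 -> N4
  P3: N3 <- N2 -> N9 <- N4
Condition 1 (no descendant of N3 in the set): FAILS — N1 is a descendant of N3.
Condition 2 (every backdoor path blocked by {N1}):
  P1: blocked at collider N9 (neither it nor any descendant is in the conditioning set).
  P2: blocked at collider N9 (neither it nor any descendant is in the conditioning set).
  P3: blocked at collider N9 (neither it nor any descendant is in the conditioning set).
{N1} does not satisfy the backdoor criterion.

No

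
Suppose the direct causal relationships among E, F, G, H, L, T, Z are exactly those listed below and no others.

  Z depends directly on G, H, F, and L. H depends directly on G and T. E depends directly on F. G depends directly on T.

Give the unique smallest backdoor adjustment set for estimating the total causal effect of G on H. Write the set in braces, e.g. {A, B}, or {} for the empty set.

Variables eligible for adjustment (non-descendants of G, excluding G and H): {E, F, L, T}.
Backdoor paths from G to H:
  P1: G <- T -> H
The empty set is not sufficient: P1 (G <- T -> H) has no collider blocking it and no conditioned non-collider, so it is open.
Try {T}:
  P1: blocked at fork node T ∈ conditioning set.
{T} contains no descendant of G and blocks every backdoor path.
No other singleton works — e.g. {F} leaves P1 open — so {T} is the unique smallest valid adjustment set.

{T}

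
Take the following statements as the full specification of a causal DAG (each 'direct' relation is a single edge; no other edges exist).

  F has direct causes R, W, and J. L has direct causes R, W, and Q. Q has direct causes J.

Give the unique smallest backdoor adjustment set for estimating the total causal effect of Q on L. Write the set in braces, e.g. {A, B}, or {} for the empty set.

Variables eligible for adjustment (non-descendants of Q, excluding Q and L): {F, J, R, W}.
Backdoor paths from Q to L:
  P1: Q <- J -> F <- W -> L
  P2: Q <- J -> F <- R -> L
Each backdoor path contains an unconditioned collider, so every path is already blocked with the empty conditioning set:
  P1: blocked at collider F (neither it nor any descendant is in the conditioning set).
  P2: blocked at collider F (neither it nor any descendant is in the conditioning set).
The empty set is therefore the unique smallest valid set.

{}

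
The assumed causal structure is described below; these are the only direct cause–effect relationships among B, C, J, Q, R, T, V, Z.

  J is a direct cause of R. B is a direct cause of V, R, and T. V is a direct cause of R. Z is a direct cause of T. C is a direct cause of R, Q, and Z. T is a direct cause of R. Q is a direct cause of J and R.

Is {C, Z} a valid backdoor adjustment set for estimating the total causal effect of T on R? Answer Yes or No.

No

Backdoor paths from T to R (paths whose first edge points into T):
  P1: T <- B -> V -> R
  P2: T <- B -> R
  P3: T <- Z <- C -> Q -> J -> R
  P4: T <- Z <- C -> Q -> R
  P5: T <- Z <- C -> R
Condition 1 (no descendant of T in the set): holds — descendants of T are {R}; none are in {C, Z}.
Condition 2 (every backdoor path blocked by {C, Z}):
  P1: open — no interior node is in the conditioning set.
  P2: open — no interior node is in the conditioning set.
  P3: blocked at chain node Z ∈ conditioning set.
  P4: blocked at chain node Z ∈ conditioning set.
  P5: blocked at chain node Z ∈ conditioning set.
{C, Z} does not satisfy the backdoor criterion.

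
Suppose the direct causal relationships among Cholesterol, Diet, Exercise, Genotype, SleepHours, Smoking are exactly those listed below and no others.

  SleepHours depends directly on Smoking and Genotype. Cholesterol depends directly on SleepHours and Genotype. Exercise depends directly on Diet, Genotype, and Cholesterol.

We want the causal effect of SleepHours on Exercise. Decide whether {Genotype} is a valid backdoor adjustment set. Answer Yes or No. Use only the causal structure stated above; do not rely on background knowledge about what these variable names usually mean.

Yes

Backdoor paths from SleepHours to Exercise (paths whose first edge points into SleepHours):
  P1: SleepHours <- Genotype -> Cholesterol -> Exercise
  P2: SleepHours <- Genotype -> Exercise
Condition 1 (no descendant of SleepHours in the set): holds — descendants of SleepHours are {Cholesterol, Exercise}; none are in {Genotype}.
Condition 2 (every backdoor path blocked by {Genotype}):
  P1: blocked at fork node Genotype ∈ conditioning set.
  P2: blocked at fork node Genotype ∈ conditioning set.
{Genotype} satisfies the backdoor criterion.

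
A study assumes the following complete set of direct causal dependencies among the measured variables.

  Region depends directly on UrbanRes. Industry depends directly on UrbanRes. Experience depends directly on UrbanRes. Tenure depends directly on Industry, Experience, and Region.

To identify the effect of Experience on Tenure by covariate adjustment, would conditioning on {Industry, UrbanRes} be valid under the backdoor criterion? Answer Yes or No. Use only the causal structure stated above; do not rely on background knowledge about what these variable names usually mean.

Yes

Backdoor paths from Experience to Tenure (paths whose first edge points into Experience):
  P1: Experience <- UrbanRes -> Industry -> Tenure
  P2: Experience <- UrbanRes -> Region -> Tenure
Condition 1 (no descendant of Experience in the set): holds — descendants of Experience are {Tenure}; none are in {Industry, UrbanRes}.
Condition 2 (every backdoor path blocked by {Industry, UrbanRes}):
  P1: blocked at fork node UrbanRes ∈ conditioning set.
  P2: blocked at fork node UrbanRes ∈ conditioning set.
{Industry, UrbanRes} satisfies the backdoor criterion.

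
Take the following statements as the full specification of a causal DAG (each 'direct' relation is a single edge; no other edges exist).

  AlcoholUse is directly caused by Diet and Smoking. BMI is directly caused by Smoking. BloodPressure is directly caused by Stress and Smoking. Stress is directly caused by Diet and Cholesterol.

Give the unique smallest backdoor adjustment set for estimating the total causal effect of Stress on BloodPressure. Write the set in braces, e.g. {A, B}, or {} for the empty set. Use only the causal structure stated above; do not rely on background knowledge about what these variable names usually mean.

{}

Variables eligible for adjustment (non-descendants of Stress, excluding Stress and BloodPressure): {AlcoholUse, BMI, Cholesterol, Diet, Smoking}.
Backdoor paths from Stress to BloodPressure:
  P1: Stress <- Diet -> AlcoholUse <- Smoking -> BloodPressure
Each backdoor path contains an unconditioned collider, so every path is already blocked with the empty conditioning set:
  P1: blocked at collider AlcoholUse (neither it nor any descendant is in the conditioning set).
The empty set is therefore the unique smallest valid set.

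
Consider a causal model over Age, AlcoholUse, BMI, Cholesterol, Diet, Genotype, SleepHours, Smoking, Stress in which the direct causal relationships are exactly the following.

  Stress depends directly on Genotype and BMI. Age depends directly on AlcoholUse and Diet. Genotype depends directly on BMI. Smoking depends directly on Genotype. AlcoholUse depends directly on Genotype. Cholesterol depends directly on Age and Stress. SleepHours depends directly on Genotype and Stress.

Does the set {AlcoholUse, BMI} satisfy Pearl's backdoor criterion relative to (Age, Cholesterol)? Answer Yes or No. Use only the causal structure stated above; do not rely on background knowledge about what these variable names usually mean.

Backdoor paths from Age to Cholesterol (paths whose first edge points into Age):
  P1: Age <- AlcoholUse <- Genotype <- BMI -> Stress -> Cholesterol
  P2: Age <- AlcoholUse <- Genotype -> Stress -> Cholesterol
  P3: Age <- AlcoholUse <- Genotype -> SleepHours <- Stress -> Cholesterol
Condition 1 (no descendant of Age in the set): holds — descendants of Age are {Cholesterol}; none are in {AlcoholUse, BMI}.
Condition 2 (every backdoor path blocked by {AlcoholUse, BMI}):
  P1: blocked at chain node AlcoholUse ∈ conditioning set.
  P2: blocked at chain node AlcoholUse ∈ conditioning set.
  P3: blocked at chain node AlcoholUse ∈ conditioning set.
{AlcoholUse, BMI} satisfies the backdoor criterion.

Yes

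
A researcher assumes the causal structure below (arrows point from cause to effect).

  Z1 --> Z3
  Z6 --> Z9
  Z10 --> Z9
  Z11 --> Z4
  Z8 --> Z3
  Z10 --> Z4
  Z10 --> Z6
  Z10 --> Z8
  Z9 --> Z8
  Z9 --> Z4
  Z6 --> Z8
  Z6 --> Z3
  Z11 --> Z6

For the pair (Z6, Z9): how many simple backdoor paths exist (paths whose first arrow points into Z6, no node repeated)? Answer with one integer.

6

A backdoor path from Z6 to Z9 is any simple undirected path whose first edge points into Z6 (i.e. leaves Z6 via a parent).
Parents of Z6: {Z10, Z11}.
Enumerating:
  P1: Z6 <- Z10 -> Z9
  P2: Z6 <- Z10 -> Z8 <- Z9
  P3: Z6 <- Z10 -> Z4 <- Z9
  P4: Z6 <- Z11 -> Z4 <- Z10 -> Z9
  P5: Z6 <- Z11 -> Z4 <- Z10 -> Z8 <- Z9
  P6: Z6 <- Z11 -> Z4 <- Z9
That exhausts the simple backdoor paths. Count: 6.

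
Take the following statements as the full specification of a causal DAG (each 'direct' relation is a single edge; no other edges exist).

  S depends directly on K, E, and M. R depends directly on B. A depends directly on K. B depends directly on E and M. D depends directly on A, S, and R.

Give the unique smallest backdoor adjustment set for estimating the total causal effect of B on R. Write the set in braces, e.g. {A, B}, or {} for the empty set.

{}

Variables eligible for adjustment (non-descendants of B, excluding B and R): {A, E, K, M, S}.
Backdoor paths from B to R:
  P1: B <- E -> S <- K -> A -> D <- R
  P2: B <- E -> S -> D <- R
  P3: B <- M -> S <- K -> A -> D <- R
  P4: B <- M -> S -> D <- R
Each backdoor path contains an unconditioned collider, so every path is already blocked with the empty conditioning set:
  P1: blocked at collider S (neither it nor any descendant is in the conditioning set).
  P2: blocked at collider D (neither it nor any descendant is in the conditioning set).
  P3: blocked at collider S (neither it nor any descendant is in the conditioning set).
  P4: blocked at collider D (neither it nor any descendant is in the conditioning set).
The empty set is therefore the unique smallest valid set.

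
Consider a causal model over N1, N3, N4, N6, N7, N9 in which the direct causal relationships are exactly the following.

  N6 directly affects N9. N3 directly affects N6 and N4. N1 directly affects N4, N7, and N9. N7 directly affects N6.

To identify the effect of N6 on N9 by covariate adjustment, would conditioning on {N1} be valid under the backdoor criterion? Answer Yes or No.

Yes

Backdoor paths from N6 to N9 (paths whose first edge points into N6):
  P1: N6 <- N7 <- N1 -> N9
  P2: N6 <- N3 -> N4 <- N1 -> N9
Condition 1 (no descendant of N6 in the set): holds — descendants of N6 are {N9}; none are in {N1}.
Condition 2 (every backdoor path blocked by {N1}):
  P1: blocked at fork node N1 ∈ conditioning set.
  P2: blocked at collider N4 (neither it nor any descendant is in the conditioning set).
{N1} satisfies the backdoor criterion.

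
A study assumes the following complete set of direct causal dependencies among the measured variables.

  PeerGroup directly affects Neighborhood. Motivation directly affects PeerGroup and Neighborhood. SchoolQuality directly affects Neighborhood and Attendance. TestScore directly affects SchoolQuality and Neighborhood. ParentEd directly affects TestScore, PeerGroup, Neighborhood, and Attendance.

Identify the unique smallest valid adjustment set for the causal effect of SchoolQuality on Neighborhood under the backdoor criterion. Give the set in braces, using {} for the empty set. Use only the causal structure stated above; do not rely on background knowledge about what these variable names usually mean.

Variables eligible for adjustment (non-descendants of SchoolQuality, excluding SchoolQuality and Neighborhood): {Motivation, ParentEd, PeerGroup, TestScore}.
Backdoor paths from SchoolQuality to Neighborhood:
  P1: SchoolQuality <- TestScore <- ParentEd -> PeerGroup <- Motivation -> Neighborhood
  P2: SchoolQuality <- TestScore <- ParentEd -> PeerGroup -> Neighborhood
  P3: SchoolQuality <- TestScore <- ParentEd -> Neighborhood
  P4: SchoolQuality <- TestScore -> Neighborhood
The empty set is not sufficient: P2 (SchoolQuality <- TestScore <- ParentEd -> PeerGroup -> Neighborhood) has no collider blocking it and no conditioned non-collider, so it is open.
Try {TestScore}:
  P1: blocked at chain node TestScore ∈ conditioning set.
  P2: blocked at chain node TestScore ∈ conditioning set.
  P3: blocked at chain node TestScore ∈ conditioning set.
  P4: blocked at fork node TestScore ∈ conditioning set.
{TestScore} contains no descendant of SchoolQuality and blocks every backdoor path.
No other singleton works — e.g. {Motivation} leaves P2 open — so {TestScore} is the unique smallest valid adjustment set.

{TestScore}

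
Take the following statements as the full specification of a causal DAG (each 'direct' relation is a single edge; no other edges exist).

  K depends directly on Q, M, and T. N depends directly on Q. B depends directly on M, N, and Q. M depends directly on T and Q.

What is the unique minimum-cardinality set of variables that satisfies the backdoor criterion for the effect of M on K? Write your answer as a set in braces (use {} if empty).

Variables eligible for adjustment (non-descendants of M, excluding M and K): {N, Q, T}.
Backdoor paths from M to K:
  P1: M <- T -> K
  P2: M <- Q -> K
The empty set is not sufficient: P1 (M <- T -> K) has no collider blocking it and no conditioned non-collider, so it is open.
Try {Q, T}:
  P1: blocked at fork node T ∈ conditioning set.
  P2: blocked at fork node Q ∈ conditioning set.
{Q, T} contains no descendant of M and blocks every backdoor path.
Every element of {Q, T} is needed (dropping Q leaves P2 open; dropping T leaves P1 open), so no proper subset is valid.
Among all size-2 subsets of the eligible variables, only {Q, T} blocks every backdoor path, so it is the unique smallest valid adjustment set.

{Q, T}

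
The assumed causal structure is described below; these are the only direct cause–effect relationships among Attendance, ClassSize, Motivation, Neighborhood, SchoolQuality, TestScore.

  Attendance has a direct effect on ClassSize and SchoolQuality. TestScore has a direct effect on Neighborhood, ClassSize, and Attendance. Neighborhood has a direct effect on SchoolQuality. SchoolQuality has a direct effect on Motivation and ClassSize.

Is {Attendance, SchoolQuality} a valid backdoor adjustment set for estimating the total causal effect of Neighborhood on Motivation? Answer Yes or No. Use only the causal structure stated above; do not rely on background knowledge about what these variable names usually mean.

Backdoor paths from Neighborhood to Motivation (paths whose first edge points into Neighborhood):
  P1: Neighborhood <- TestScore -> Attendance -> SchoolQuality -> Motivation
  P2: Neighborhood <- TestScore -> Attendance -> ClassSize <- SchoolQuality -> Motivation
  P3: Neighborhood <- TestScore -> ClassSize <- Attendance -> SchoolQuality -> Motivation
  P4: Neighborhood <- TestScore -> ClassSize <- SchoolQuality -> Motivation
Condition 1 (no descendant of Neighborhood in the set): FAILS — SchoolQuality is a descendant of Neighborhood.
Condition 2 (every backdoor path blocked by {Attendance, SchoolQuality}):
  P1: blocked at chain node Attendance ∈ conditioning set.
  P2: blocked at chain node Attendance ∈ conditioning set.
  P3: blocked at collider ClassSize (neither it nor any descendant is in the conditioning set).
  P4: blocked at collider ClassSize (neither it nor any descendant is in the conditioning set).
{Attendance, SchoolQuality} does not satisfy the backdoor criterion.

No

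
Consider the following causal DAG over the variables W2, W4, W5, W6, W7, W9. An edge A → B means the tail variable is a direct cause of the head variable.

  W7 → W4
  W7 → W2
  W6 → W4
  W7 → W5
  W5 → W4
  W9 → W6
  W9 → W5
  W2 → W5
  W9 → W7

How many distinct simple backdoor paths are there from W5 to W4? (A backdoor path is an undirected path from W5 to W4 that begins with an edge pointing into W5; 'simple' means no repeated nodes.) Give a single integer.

A backdoor path from W5 to W4 is any simple undirected path whose first edge points into W5 (i.e. leaves W5 via a parent).
Parents of W5: {W2, W7, W9}.
Enumerating:
  P1: W5 <- W9 -> W6 -> W4
  P2: W5 <- W9 -> W7 -> W4
  P3: W5 <- W7 <- W9 -> W6 -> W4
  P4: W5 <- W7 -> W4
  P5: W5 <- W2 <- W7 <- W9 -> W6 -> W4
  P6: W5 <- W2 <- W7 -> W4
That exhausts the simple backdoor paths. Count: 6.

6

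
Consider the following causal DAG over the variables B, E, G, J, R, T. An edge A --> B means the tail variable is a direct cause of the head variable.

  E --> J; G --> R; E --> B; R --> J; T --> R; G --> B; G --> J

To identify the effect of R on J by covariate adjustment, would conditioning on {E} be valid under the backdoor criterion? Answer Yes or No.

No

Backdoor paths from R to J (paths whose first edge points into R):
  P1: R <- G -> J
  P2: R <- G -> B <- E -> J
Condition 1 (no descendant of R in the set): holds — descendants of R are {J}; none are in {E}.
Condition 2 (every backdoor path blocked by {E}):
  P1: open — no interior node is in the conditioning set.
  P2: blocked at collider B (neither it nor any descendant is in the conditioning set).
{E} does not satisfy the backdoor criterion.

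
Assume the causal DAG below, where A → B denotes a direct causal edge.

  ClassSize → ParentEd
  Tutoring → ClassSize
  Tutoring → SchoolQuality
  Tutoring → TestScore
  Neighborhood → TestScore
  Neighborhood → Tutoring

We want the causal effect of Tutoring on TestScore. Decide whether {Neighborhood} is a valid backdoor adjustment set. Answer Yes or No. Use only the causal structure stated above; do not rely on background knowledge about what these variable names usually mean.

Yes

Backdoor paths from Tutoring to TestScore (paths whose first edge points into Tutoring):
  P1: Tutoring <- Neighborhood -> TestScore
Condition 1 (no descendant of Tutoring in the set): holds — descendants of Tutoring are {ClassSize, ParentEd, SchoolQuality, TestScore}; none are in {Neighborhood}.
Condition 2 (every backdoor path blocked by {Neighborhood}):
  P1: blocked at fork node Neighborhood ∈ conditioning set.
{Neighborhood} satisfies the backdoor criterion.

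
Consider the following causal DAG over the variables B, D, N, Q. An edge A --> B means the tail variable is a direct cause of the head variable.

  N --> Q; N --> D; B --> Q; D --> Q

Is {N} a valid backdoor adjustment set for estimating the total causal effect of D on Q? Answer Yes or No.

Backdoor paths from D to Q (paths whose first edge points into D):
  P1: D <- N -> Q
Condition 1 (no descendant of D in the set): holds — descendants of D are {Q}; none are in {N}.
Condition 2 (every backdoor path blocked by {N}):
  P1: blocked at fork node N ∈ conditioning set.
{N} satisfies the backdoor criterion.

Yes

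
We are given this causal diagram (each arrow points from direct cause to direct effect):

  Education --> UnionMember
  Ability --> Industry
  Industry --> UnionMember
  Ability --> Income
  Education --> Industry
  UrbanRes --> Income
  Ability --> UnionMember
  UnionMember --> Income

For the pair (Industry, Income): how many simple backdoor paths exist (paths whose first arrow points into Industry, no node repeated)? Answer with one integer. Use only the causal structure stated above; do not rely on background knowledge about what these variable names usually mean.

4

A backdoor path from Industry to Income is any simple undirected path whose first edge points into Industry (i.e. leaves Industry via a parent).
Parents of Industry: {Ability, Education}.
Enumerating:
  P1: Industry <- Education -> UnionMember <- Ability -> Income
  P2: Industry <- Education -> UnionMember -> Income
  P3: Industry <- Ability -> UnionMember -> Income
  P4: Industry <- Ability -> Income
That exhausts the simple backdoor paths. Count: 4.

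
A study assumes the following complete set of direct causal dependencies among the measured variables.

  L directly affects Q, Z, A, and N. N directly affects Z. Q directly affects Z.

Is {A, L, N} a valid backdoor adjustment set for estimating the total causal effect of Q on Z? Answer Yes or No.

Backdoor paths from Q to Z (paths whose first edge points into Q):
  P1: Q <- L -> N -> Z
  P2: Q <- L -> Z
Condition 1 (no descendant of Q in the set): holds — descendants of Q are {Z}; none are in {A, L, N}.
Condition 2 (every backdoor path blocked by {A, L, N}):
  P1: blocked at fork node L ∈ conditioning set.
  P2: blocked at fork node L ∈ conditioning set.
{A, L, N} satisfies the backdoor criterion.

Yes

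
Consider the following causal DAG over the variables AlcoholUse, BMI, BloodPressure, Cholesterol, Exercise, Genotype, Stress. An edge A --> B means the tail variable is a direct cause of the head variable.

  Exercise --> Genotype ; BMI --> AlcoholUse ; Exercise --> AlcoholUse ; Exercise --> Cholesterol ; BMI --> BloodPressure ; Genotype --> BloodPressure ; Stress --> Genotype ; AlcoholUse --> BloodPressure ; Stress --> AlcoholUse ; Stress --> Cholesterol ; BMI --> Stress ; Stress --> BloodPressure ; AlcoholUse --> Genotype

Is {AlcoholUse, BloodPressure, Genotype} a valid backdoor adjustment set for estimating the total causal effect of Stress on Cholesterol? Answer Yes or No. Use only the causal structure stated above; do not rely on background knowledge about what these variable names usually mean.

Backdoor paths from Stress to Cholesterol (paths whose first edge points into Stress):
  P1: Stress <- BMI -> AlcoholUse <- Exercise -> Cholesterol
  P2: Stress <- BMI -> AlcoholUse -> Genotype <- Exercise -> Cholesterol
  P3: Stress <- BMI -> AlcoholUse -> BloodPressure <- Genotype <- Exercise -> Cholesterol
  P4: Stress <- BMI -> BloodPressure <- AlcoholUse <- Exercise -> Cholesterol
  P5: Stress <- BMI -> BloodPressure <- AlcoholUse -> Genotype <- Exercise -> Cholesterol
  P6: Stress <- BMI -> BloodPressure <- Genotype <- Exercise -> Cholesterol
  P7: Stress <- BMI -> BloodPressure <- Genotype <- AlcoholUse <- Exercise -> Cholesterol
Condition 1 (no descendant of Stress in the set): FAILS — AlcoholUse, BloodPressure, and Genotype are descendants of Stress.
Condition 2 (every backdoor path blocked by {AlcoholUse, BloodPressure, Genotype}):
  P1: open — collider(s) AlcoholUse are conditioned on (or have a conditioned descendant) and no non-collider on the path is in the set.
  P2: blocked at chain node AlcoholUse ∈ conditioning set.
  P3: blocked at chain node AlcoholUse ∈ conditioning set.
  P4: blocked at chain node AlcoholUse ∈ conditioning set.
  P5: blocked at fork node AlcoholUse ∈ conditioning set.
  P6: blocked at chain node Genotype ∈ conditioning set.
  P7: blocked at chain node Genotype ∈ conditioning set.
{AlcoholUse, BloodPressure, Genotype} does not satisfy the backdoor criterion.

No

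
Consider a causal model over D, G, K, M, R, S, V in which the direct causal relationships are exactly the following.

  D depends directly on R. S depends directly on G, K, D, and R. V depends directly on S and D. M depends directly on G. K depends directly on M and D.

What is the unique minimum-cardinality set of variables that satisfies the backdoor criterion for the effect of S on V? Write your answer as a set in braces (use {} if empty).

{D}

Variables eligible for adjustment (non-descendants of S, excluding S and V): {D, G, K, M, R}.
Backdoor paths from S to V:
  P1: S <- R -> D -> V
  P2: S <- D -> V
  P3: S <- G -> M -> K <- D -> V
  P4: S <- K <- D -> V
The empty set is not sufficient: P1 (S <- R -> D -> V) has no collider blocking it and no conditioned non-collider, so it is open.
Try {D}:
  P1: blocked at chain node D ∈ conditioning set.
  P2: blocked at fork node D ∈ conditioning set.
  P3: blocked at collider K (neither it nor any descendant is in the conditioning set).
  P4: blocked at fork node D ∈ conditioning set.
{D} contains no descendant of S and blocks every backdoor path.
No other singleton works — e.g. {R} leaves P2 open — so {D} is the unique smallest valid adjustment set.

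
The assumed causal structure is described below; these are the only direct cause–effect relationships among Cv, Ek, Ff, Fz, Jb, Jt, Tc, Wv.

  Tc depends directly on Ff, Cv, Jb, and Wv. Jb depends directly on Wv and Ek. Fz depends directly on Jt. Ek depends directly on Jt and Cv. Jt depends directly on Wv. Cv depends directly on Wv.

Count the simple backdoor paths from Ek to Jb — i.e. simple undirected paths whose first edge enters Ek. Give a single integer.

A backdoor path from Ek to Jb is any simple undirected path whose first edge points into Ek (i.e. leaves Ek via a parent).
Parents of Ek: {Cv, Jt}.
Enumerating:
  P1: Ek <- Jt <- Wv -> Cv -> Tc <- Jb
  P2: Ek <- Jt <- Wv -> Jb
  P3: Ek <- Jt <- Wv -> Tc <- Jb
  P4: Ek <- Cv <- Wv -> Jb
  P5: Ek <- Cv <- Wv -> Tc <- Jb
  P6: Ek <- Cv -> Tc <- Wv -> Jb
  P7: Ek <- Cv -> Tc <- Jb
That exhausts the simple backdoor paths. Count: 7.

7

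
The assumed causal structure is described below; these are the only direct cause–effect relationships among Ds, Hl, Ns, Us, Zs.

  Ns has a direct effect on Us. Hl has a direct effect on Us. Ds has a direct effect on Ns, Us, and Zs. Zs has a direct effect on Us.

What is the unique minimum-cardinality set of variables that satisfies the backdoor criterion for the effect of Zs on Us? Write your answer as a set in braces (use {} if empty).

Variables eligible for adjustment (non-descendants of Zs, excluding Zs and Us): {Ds, Hl, Ns}.
Backdoor paths from Zs to Us:
  P1: Zs <- Ds -> Ns -> Us
  P2: Zs <- Ds -> Us
The empty set is not sufficient: P1 (Zs <- Ds -> Ns -> Us) has no collider blocking it and no conditioned non-collider, so it is open.
Try {Ds}:
  P1: blocked at fork node Ds ∈ conditioning set.
  P2: blocked at fork node Ds ∈ conditioning set.
{Ds} contains no descendant of Zs and blocks every backdoor path.
No other singleton works — e.g. {Ns} leaves P2 open — so {Ds} is the unique smallest valid adjustment set.

{Ds}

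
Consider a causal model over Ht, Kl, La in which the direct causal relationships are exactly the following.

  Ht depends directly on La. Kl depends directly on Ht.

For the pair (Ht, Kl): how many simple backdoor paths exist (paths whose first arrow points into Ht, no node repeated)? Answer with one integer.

0

A backdoor path from Ht to Kl is any simple undirected path whose first edge points into Ht (i.e. leaves Ht via a parent).
Parents of Ht: {La}.
No simple path from any parent of Ht reaches Kl without revisiting Ht, so there are no backdoor paths.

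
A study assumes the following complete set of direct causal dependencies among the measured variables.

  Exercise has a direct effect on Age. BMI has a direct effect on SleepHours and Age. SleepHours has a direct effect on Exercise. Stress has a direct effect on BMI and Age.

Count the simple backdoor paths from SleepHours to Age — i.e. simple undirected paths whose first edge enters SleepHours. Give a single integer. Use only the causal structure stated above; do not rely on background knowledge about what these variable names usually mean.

A backdoor path from SleepHours to Age is any simple undirected path whose first edge points into SleepHours (i.e. leaves SleepHours via a parent).
Parents of SleepHours: {BMI}.
Enumerating:
  P1: SleepHours <- BMI <- Stress -> Age
  P2: SleepHours <- BMI -> Age
That exhausts the simple backdoor paths. Count: 2.

2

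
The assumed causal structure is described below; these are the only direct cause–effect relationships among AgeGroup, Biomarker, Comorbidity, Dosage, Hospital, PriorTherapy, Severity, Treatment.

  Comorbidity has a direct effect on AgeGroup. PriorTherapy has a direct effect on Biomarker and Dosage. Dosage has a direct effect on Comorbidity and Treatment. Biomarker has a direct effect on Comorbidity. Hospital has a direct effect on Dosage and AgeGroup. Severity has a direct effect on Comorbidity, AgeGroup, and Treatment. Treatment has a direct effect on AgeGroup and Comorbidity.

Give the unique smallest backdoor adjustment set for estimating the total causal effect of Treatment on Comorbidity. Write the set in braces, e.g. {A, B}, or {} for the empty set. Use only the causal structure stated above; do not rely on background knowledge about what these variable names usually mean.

{Dosage, Severity}

Variables eligible for adjustment (non-descendants of Treatment, excluding Treatment and Comorbidity): {Biomarker, Dosage, Hospital, PriorTherapy, Severity}.
Backdoor paths from Treatment to Comorbidity:
  P1: Treatment <- Severity -> Comorbidity
  P2: Treatment <- Severity -> AgeGroup <- Hospital -> Dosage <- PriorTherapy -> Biomarker -> Comorbidity
  P3: Treatment <- Severity -> AgeGroup <- Hospital -> Dosage -> Comorbidity
  P4: Treatment <- Severity -> AgeGroup <- Comorbidity
  P5: Treatment <- Dosage <- Hospital -> AgeGroup <- Severity -> Comorbidity
  P6: Treatment <- Dosage <- Hospital -> AgeGroup <- Comorbidity
  P7: Treatment <- Dosage <- PriorTherapy -> Biomarker -> Comorbidity
  P8: Treatment <- Dosage -> Comorbidity
The empty set is not sufficient: P1 (Treatment <- Severity -> Comorbidity) has no collider blocking it and no conditioned non-collider, so it is open.
Try {Dosage, Severity}:
  P1: blocked at fork node Severity ∈ conditioning set.
  P2: blocked at fork node Severity ∈ conditioning set.
  P3: blocked at fork node Severity ∈ conditioning set.
  P4: blocked at fork node Severity ∈ conditioning set.
  P5: blocked at chain node Dosage ∈ conditioning set.
  P6: blocked at chain node Dosage ∈ conditioning set.
  P7: blocked at chain node Dosage ∈ conditioning set.
  P8: blocked at fork node Dosage ∈ conditioning set.
{Dosage, Severity} contains no descendant of Treatment and blocks every backdoor path.
Every element of {Dosage, Severity} is needed (dropping Dosage leaves P7 open; dropping Severity leaves P1 open), so no proper subset is valid.
Among all size-2 subsets of the eligible variables, only {Dosage, Severity} blocks every backdoor path, so it is the unique smallest valid adjustment set.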